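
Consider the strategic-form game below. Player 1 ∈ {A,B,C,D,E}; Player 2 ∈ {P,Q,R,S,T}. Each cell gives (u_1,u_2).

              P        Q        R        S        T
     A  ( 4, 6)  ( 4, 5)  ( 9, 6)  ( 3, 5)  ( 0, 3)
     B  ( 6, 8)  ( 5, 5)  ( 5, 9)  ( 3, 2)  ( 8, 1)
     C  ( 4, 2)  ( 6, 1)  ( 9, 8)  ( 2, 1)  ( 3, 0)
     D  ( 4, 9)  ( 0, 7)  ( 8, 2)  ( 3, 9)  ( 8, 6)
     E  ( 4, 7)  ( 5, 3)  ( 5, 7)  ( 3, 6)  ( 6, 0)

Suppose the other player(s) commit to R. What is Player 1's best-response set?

argmax u_1 = {A,C}

u_1(A vs R) = 9
u_1(B vs R) = 5
u_1(C vs R) = 9
u_1(D vs R) = 8
u_1(E vs R) = 5
max payoff 9 at {A,C}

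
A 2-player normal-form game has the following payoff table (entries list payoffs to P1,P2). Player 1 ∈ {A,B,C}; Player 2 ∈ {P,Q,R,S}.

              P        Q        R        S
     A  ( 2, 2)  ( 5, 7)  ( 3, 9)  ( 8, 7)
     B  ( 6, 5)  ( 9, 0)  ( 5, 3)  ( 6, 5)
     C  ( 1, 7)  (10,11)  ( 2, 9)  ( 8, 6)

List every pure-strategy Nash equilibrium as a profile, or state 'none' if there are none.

PSNE = {(B,P), (C,Q)}

(A,P): not NE [P1→B gives 6>2; P2→R gives 9>2]
(A,Q): not NE [P1→C gives 10>5; P2→R gives 9>7]
(A,R): not NE [P1→B gives 5>3]
(A,S): not NE [P2→R gives 9>7]
(B,P): NE
(B,Q): not NE [P1→C gives 10>9; P2→S gives 5>0]
(B,R): not NE [P2→S gives 5>3]
(B,S): not NE [P1→C gives 8>6]
(C,P): not NE [P1→B gives 6>1; P2→Q gives 11>7]
(C,Q): NE
(C,R): not NE [P1→B gives 5>2; P2→Q gives 11>9]
(C,S): not NE [P2→Q gives 11>6]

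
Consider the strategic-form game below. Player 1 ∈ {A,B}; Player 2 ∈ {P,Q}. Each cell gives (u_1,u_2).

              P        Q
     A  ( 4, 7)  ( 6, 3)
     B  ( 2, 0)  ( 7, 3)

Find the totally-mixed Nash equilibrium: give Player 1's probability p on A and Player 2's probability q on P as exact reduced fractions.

P1 indiff ⇒ q·4+(1-q)·6 = q·2+(1-q)·7 ⇒ q(2) = (1-q)(1) ⇒ q = 1/3
P2 indiff ⇒ p·7+(1-p)·0 = p·3+(1-p)·3 ⇒ p(4) = (1-p)(3) ⇒ p = 3/7

p=3/7, q=1/3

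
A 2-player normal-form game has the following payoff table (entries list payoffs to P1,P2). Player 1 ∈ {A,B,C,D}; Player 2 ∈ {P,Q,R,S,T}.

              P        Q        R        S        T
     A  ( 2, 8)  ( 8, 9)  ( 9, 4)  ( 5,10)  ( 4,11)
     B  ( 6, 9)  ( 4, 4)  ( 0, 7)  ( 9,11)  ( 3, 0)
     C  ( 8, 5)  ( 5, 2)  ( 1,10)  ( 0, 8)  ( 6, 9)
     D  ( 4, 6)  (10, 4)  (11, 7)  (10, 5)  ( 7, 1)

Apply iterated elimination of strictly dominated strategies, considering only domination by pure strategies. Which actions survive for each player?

IESDS → P1:{B,C,D} P2:{P,R,S}

P1 drop A (D beats it: P:4>2 Q:10>8 R:11>9 S:10>5 T:7>4)
P2 drop Q (P beats it: B:9>4 C:5>2 D:6>4)
P2 drop T (R beats it: B:7>0 C:10>9 D:7>1)
P1→{B,C,D} P2→{P,R,S}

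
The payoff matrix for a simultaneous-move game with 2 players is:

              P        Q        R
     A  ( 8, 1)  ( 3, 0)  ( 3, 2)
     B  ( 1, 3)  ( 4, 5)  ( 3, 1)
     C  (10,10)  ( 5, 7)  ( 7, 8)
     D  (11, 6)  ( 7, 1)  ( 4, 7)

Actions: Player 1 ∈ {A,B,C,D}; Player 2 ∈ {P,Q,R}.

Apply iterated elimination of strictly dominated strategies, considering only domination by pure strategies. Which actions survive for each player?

P1 drop A (C beats it: P:10>8 Q:5>3 R:7>3)
P1 drop B (C beats it: P:10>1 Q:5>4 R:7>3)
P2 drop Q (P beats it: C:10>7 D:6>1)
P1→{C,D} P2→{P,R}

Remaining: P1:{C,D} P2:{P,R}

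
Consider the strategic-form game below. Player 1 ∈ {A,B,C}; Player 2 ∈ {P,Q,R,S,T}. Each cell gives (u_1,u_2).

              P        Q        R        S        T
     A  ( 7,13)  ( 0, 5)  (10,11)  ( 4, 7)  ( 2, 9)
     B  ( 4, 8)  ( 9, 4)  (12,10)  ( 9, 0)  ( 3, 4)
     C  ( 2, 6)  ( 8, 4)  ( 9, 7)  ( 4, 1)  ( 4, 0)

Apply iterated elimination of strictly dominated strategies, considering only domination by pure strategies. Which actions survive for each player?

Survivors P1:{A,B} P2:{P,R}

P2 drop Q (P beats it: A:13>5 B:8>4 C:6>4)
P2 drop S (P beats it: A:13>7 B:8>0 C:6>1)
P2 drop T (P beats it: A:13>9 B:8>4 C:6>0)
P1 drop C (A beats it: P:7>2 R:10>9)
P1→{A,B} P2→{P,R}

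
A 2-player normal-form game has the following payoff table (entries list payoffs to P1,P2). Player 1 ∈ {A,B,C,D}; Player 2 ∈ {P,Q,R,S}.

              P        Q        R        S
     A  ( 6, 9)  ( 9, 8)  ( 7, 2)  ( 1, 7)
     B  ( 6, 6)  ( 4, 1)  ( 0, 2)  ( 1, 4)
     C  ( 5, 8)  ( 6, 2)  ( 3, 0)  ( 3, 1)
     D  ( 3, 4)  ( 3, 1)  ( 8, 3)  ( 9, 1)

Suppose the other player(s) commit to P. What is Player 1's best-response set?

u_1(A vs P) = 6
u_1(B vs P) = 6
u_1(C vs P) = 5
u_1(D vs P) = 3
max payoff 6 at {A,B}

argmax u_1 = {A,B}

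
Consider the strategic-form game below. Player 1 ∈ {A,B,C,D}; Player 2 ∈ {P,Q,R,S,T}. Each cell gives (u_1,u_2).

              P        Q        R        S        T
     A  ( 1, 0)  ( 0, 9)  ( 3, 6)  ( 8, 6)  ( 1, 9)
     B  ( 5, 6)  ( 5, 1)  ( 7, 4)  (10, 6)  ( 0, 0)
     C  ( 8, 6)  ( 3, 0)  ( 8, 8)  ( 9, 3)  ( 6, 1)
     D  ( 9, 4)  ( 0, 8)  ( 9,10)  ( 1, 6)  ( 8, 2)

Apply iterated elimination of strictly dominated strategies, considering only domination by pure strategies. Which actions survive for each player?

P1 drop A (C beats it: P:8>1 Q:3>0 R:8>3 S:9>8 T:6>1)
P2 drop Q (R beats it: B:4>1 C:8>0 D:10>8)
P2 drop T (P beats it: B:6>0 C:6>1 D:4>2)
P1→{B,C,D} P2→{P,R,S}

Remaining: P1:{B,C,D} P2:{P,R,S}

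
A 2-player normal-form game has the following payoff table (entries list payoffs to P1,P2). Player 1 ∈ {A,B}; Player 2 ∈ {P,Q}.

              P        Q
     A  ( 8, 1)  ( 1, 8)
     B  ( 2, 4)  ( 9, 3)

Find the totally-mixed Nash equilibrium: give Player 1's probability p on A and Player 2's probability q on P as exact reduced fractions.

P1 indiff ⇒ q·8+(1-q)·1 = q·2+(1-q)·9 ⇒ q(6) = (1-q)(8) ⇒ q = 4/7
P2 indiff ⇒ p·1+(1-p)·4 = p·8+(1-p)·3 ⇒ p(-7) = (1-p)(-1) ⇒ p = 1/8

p=1/8, q=4/7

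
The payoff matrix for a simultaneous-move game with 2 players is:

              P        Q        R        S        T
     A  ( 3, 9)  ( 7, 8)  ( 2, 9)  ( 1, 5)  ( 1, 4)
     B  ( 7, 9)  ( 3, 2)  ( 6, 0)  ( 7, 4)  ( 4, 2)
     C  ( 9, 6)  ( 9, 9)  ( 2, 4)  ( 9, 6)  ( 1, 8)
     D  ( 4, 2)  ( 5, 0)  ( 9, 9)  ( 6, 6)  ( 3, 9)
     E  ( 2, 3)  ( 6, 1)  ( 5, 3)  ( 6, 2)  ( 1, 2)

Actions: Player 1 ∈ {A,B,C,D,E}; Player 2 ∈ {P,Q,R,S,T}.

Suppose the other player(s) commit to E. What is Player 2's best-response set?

BR_2 = {P,R}

u_2(P vs E) = 3
u_2(Q vs E) = 1
u_2(R vs E) = 3
u_2(S vs E) = 2
u_2(T vs E) = 2
max payoff 3 at {P,R}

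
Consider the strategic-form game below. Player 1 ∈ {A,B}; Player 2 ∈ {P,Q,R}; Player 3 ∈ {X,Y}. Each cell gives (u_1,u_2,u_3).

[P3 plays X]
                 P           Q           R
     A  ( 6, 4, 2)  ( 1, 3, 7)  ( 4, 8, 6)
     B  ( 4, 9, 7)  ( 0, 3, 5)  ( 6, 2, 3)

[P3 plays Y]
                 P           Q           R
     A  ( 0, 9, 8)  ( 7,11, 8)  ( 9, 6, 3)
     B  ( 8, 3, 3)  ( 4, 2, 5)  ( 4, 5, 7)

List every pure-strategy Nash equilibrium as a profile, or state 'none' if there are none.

NE set: (A,Q,Y)

(A,P,X): not NE [P2→R gives 8>4; P3→Y gives 8>2]
(A,P,Y): not NE [P1→B gives 8>0; P2→Q gives 11>9]
(A,Q,X): not NE [P2→R gives 8>3; P3→Y gives 8>7]
(A,Q,Y): NE
(A,R,X): not NE [P1→B gives 6>4]
(A,R,Y): not NE [P2→Q gives 11>6; P3→X gives 6>3]
(B,P,X): not NE [P1→A gives 6>4]
(B,P,Y): not NE [P2→R gives 5>3; P3→X gives 7>3]
(B,Q,X): not NE [P1→A gives 1>0; P2→P gives 9>3]
(B,Q,Y): not NE [P1→A gives 7>4; P2→R gives 5>2]
(B,R,X): not NE [P2→P gives 9>2; P3→Y gives 7>3]
(B,R,Y): not NE [P1→A gives 9>4]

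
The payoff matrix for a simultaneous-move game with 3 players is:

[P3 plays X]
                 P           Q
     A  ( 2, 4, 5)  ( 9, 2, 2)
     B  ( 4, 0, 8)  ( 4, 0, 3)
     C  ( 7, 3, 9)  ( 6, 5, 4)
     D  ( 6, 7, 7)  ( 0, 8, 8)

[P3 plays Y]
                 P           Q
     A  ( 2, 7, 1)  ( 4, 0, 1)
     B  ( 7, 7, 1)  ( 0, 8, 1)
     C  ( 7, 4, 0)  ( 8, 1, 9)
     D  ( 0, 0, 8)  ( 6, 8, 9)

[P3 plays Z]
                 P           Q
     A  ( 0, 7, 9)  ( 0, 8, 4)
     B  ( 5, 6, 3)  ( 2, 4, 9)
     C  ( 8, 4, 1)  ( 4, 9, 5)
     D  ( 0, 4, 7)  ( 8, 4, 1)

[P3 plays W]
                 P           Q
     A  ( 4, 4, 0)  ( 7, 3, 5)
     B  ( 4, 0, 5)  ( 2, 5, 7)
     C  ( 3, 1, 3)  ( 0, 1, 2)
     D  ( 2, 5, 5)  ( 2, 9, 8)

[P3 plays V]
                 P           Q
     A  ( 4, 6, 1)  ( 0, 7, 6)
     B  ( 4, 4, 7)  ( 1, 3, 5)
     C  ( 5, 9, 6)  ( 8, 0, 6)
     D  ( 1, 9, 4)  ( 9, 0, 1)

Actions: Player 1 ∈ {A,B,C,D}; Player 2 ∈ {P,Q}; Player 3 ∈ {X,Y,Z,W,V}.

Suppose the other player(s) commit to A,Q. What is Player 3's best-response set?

u_3(X vs A,Q) = 2
u_3(Y vs A,Q) = 1
u_3(Z vs A,Q) = 4
u_3(W vs A,Q) = 5
u_3(V vs A,Q) = 6
max payoff 6 at {V}

argmax u_3 = {V}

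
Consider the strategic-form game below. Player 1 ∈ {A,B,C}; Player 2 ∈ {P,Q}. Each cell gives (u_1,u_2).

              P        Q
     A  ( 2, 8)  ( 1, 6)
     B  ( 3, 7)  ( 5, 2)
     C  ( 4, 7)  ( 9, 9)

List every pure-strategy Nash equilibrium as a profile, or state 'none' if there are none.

(A,P): not NE [P1→C gives 4>2]
(A,Q): not NE [P1→C gives 9>1; P2→P gives 8>6]
(B,P): not NE [P1→C gives 4>3]
(B,Q): not NE [P1→C gives 9>5; P2→P gives 7>2]
(C,P): not NE [P2→Q gives 9>7]
(C,Q): NE

PSNE = {(C,Q)}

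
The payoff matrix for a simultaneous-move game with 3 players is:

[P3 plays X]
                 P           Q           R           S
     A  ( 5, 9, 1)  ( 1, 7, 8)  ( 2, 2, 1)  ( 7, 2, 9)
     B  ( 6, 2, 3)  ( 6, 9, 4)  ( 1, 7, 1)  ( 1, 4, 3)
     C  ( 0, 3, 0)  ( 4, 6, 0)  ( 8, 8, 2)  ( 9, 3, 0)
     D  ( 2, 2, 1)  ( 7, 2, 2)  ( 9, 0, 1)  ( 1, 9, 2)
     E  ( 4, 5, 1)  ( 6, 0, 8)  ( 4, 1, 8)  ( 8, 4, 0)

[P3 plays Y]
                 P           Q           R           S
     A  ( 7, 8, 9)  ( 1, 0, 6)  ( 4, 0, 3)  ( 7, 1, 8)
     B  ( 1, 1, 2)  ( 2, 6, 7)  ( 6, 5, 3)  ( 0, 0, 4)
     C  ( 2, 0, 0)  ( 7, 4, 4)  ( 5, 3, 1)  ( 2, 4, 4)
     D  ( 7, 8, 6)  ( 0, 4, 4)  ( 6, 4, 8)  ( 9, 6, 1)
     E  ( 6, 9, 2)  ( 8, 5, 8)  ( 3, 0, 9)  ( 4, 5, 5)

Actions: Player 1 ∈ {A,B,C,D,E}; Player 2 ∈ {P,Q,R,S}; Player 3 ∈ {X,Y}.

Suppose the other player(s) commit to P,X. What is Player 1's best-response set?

BR_1 = {B}

u_1(A vs P,X) = 5
u_1(B vs P,X) = 6
u_1(C vs P,X) = 0
u_1(D vs P,X) = 2
u_1(E vs P,X) = 4
max payoff 6 at {B}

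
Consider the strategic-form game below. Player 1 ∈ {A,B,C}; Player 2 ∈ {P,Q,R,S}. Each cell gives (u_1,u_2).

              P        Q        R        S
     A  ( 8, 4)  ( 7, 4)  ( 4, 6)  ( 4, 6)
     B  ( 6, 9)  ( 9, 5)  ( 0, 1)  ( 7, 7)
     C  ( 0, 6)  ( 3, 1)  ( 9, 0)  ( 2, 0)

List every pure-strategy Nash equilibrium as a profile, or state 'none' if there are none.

(A,P): not NE [P2→S gives 6>4]
(A,Q): not NE [P1→B gives 9>7; P2→S gives 6>4]
(A,R): not NE [P1→C gives 9>4]
(A,S): not NE [P1→B gives 7>4]
(B,P): not NE [P1→A gives 8>6]
(B,Q): not NE [P2→P gives 9>5]
(B,R): not NE [P1→C gives 9>0; P2→P gives 9>1]
(B,S): not NE [P2→P gives 9>7]
(C,P): not NE [P1→A gives 8>0]
(C,Q): not NE [P1→B gives 9>3; P2→P gives 6>1]
(C,R): not NE [P2→P gives 6>0]
(C,S): not NE [P1→B gives 7>2; P2→P gives 6>0]

Equilibria: none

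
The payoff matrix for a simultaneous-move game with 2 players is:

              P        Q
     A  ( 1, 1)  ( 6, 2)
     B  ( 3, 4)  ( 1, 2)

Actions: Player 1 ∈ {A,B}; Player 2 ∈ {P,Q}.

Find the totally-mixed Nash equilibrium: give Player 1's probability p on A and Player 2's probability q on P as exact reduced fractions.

(p,q) = (2/3, 5/7)

P1 indiff ⇒ q·1+(1-q)·6 = q·3+(1-q)·1 ⇒ q(-2) = (1-q)(-5) ⇒ q = 5/7
P2 indiff ⇒ p·1+(1-p)·4 = p·2+(1-p)·2 ⇒ p(-1) = (1-p)(-2) ⇒ p = 2/3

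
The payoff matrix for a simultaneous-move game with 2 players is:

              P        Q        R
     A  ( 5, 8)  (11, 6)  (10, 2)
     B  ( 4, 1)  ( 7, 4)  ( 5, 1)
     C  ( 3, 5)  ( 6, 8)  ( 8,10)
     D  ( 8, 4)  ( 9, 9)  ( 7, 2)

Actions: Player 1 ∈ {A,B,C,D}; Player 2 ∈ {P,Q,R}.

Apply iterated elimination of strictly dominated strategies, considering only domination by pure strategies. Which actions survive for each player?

P1 drop B (A beats it: P:5>4 Q:11>7 R:10>5)
P1 drop C (A beats it: P:5>3 Q:11>6 R:10>8)
P2 drop R (P beats it: A:8>2 D:4>2)
P1→{A,D} P2→{P,Q}

Remaining: P1:{A,D} P2:{P,Q}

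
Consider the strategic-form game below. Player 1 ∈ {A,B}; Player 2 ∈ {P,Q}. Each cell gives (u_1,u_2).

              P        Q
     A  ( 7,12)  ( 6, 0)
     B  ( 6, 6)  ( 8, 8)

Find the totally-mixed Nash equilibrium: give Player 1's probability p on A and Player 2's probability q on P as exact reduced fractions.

P1 indiff ⇒ q·7+(1-q)·6 = q·6+(1-q)·8 ⇒ q(1) = (1-q)(2) ⇒ q = 2/3
P2 indiff ⇒ p·12+(1-p)·6 = p·0+(1-p)·8 ⇒ p(12) = (1-p)(2) ⇒ p = 1/7

p=1/7, q=2/3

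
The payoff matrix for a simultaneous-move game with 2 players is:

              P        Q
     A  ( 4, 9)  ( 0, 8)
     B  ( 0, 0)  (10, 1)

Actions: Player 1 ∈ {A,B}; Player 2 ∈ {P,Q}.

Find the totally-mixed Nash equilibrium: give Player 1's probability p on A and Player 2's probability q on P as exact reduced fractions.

P1 mixes 1/2 on A; P2 mixes 5/7 on P

P1 indiff ⇒ q·4+(1-q)·0 = q·0+(1-q)·10 ⇒ q(4) = (1-q)(10) ⇒ q = 5/7
P2 indiff ⇒ p·9+(1-p)·0 = p·8+(1-p)·1 ⇒ p(1) = (1-p)(1) ⇒ p = 1/2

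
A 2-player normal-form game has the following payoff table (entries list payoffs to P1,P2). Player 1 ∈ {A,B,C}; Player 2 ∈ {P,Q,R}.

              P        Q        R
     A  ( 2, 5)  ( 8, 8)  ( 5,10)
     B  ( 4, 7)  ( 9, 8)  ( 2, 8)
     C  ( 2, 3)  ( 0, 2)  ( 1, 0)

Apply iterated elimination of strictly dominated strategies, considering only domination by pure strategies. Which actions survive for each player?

P1 drop C (B beats it: P:4>2 Q:9>0 R:2>1)
P2 drop P (Q beats it: A:8>5 B:8>7)
P1→{A,B} P2→{Q,R}

IESDS → P1:{A,B} P2:{Q,R}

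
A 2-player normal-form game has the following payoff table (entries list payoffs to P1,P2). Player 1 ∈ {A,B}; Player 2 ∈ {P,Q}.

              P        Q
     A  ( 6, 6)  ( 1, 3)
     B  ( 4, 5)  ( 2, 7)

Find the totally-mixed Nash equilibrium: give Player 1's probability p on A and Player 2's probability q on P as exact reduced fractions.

P1 indiff ⇒ q·6+(1-q)·1 = q·4+(1-q)·2 ⇒ q(2) = (1-q)(1) ⇒ q = 1/3
P2 indiff ⇒ p·6+(1-p)·5 = p·3+(1-p)·7 ⇒ p(3) = (1-p)(2) ⇒ p = 2/5

P1 mixes 2/5 on A; P2 mixes 1/3 on P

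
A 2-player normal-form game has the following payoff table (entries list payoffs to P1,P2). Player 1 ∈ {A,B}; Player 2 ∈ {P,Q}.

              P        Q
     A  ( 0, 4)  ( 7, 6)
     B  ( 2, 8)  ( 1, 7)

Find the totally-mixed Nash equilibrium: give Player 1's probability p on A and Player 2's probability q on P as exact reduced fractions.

P1 mixes 1/3 on A; P2 mixes 3/4 on P

P1 indiff ⇒ q·0+(1-q)·7 = q·2+(1-q)·1 ⇒ q(-2) = (1-q)(-6) ⇒ q = 3/4
P2 indiff ⇒ p·4+(1-p)·8 = p·6+(1-p)·7 ⇒ p(-2) = (1-p)(-1) ⇒ p = 1/3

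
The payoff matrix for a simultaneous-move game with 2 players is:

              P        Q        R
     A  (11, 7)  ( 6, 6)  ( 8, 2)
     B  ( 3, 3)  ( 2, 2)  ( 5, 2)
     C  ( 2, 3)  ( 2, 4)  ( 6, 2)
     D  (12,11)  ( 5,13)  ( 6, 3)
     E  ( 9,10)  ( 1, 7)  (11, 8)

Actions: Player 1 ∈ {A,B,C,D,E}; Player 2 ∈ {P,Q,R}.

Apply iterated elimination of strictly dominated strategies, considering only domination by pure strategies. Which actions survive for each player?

P1 drop B (A beats it: P:11>3 Q:6>2 R:8>5)
P1 drop C (A beats it: P:11>2 Q:6>2 R:8>6)
P2 drop R (P beats it: A:7>2 D:11>3 E:10>8)
P1 drop E (A beats it: P:11>9 Q:6>1)
P1→{A,D} P2→{P,Q}

IESDS → P1:{A,D} P2:{P,Q}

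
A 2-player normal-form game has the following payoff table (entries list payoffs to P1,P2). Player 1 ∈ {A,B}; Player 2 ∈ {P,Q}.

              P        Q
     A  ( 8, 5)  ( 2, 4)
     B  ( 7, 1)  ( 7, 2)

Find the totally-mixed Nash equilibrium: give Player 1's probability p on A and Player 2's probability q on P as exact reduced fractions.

P1 indiff ⇒ q·8+(1-q)·2 = q·7+(1-q)·7 ⇒ q(1) = (1-q)(5) ⇒ q = 5/6
P2 indiff ⇒ p·5+(1-p)·1 = p·4+(1-p)·2 ⇒ p(1) = (1-p)(1) ⇒ p = 1/2

P1 mixes 1/2 on A; P2 mixes 5/6 on P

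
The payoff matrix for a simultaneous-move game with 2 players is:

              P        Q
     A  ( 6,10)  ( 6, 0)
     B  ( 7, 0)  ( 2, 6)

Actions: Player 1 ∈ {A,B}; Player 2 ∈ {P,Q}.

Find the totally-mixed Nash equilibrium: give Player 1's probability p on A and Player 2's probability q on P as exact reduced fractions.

P1 indiff ⇒ q·6+(1-q)·6 = q·7+(1-q)·2 ⇒ q(-1) = (1-q)(-4) ⇒ q = 4/5
P2 indiff ⇒ p·10+(1-p)·0 = p·0+(1-p)·6 ⇒ p(10) = (1-p)(6) ⇒ p = 3/8

(p,q) = (3/8, 4/5)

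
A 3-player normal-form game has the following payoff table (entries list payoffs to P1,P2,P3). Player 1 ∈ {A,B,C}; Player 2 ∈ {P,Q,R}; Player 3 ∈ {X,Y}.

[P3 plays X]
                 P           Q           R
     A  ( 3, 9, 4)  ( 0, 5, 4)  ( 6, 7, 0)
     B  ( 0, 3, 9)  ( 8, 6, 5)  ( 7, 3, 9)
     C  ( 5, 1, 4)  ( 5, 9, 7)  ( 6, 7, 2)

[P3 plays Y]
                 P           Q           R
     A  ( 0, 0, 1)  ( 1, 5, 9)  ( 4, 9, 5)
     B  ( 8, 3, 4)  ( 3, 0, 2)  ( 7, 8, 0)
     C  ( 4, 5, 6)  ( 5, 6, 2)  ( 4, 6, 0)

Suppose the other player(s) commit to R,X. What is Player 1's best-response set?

u_1(A vs R,X) = 6
u_1(B vs R,X) = 7
u_1(C vs R,X) = 6
max payoff 7 at {B}

argmax u_1 = {B}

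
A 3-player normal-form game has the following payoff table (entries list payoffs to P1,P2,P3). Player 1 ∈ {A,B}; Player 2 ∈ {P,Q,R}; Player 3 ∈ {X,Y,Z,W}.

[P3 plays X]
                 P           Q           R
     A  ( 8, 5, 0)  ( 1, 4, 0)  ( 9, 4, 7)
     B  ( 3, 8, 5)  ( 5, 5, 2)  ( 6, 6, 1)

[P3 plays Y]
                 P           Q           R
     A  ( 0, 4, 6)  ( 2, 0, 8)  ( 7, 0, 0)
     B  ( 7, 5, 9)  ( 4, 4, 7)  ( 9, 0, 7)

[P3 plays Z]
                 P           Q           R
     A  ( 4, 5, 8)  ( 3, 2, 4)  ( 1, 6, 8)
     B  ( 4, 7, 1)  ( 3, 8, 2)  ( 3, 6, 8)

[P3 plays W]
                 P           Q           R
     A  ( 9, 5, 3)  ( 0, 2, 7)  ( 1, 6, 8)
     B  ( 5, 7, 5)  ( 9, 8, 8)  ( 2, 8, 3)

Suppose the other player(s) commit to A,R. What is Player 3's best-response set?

u_3(X vs A,R) = 7
u_3(Y vs A,R) = 0
u_3(Z vs A,R) = 8
u_3(W vs A,R) = 8
max payoff 8 at {Z,W}

argmax u_3 = {Z,W}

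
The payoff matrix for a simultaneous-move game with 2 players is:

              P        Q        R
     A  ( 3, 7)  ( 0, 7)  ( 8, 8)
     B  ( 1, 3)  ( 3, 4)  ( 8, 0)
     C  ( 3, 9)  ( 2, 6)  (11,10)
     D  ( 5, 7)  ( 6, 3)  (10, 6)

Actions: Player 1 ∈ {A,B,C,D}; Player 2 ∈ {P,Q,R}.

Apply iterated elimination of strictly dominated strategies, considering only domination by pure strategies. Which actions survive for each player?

IESDS → P1:{C,D} P2:{P,R}

P1 drop A (D beats it: P:5>3 Q:6>0 R:10>8)
P1 drop B (D beats it: P:5>1 Q:6>3 R:10>8)
P2 drop Q (P beats it: C:9>6 D:7>3)
P1→{C,D} P2→{P,R}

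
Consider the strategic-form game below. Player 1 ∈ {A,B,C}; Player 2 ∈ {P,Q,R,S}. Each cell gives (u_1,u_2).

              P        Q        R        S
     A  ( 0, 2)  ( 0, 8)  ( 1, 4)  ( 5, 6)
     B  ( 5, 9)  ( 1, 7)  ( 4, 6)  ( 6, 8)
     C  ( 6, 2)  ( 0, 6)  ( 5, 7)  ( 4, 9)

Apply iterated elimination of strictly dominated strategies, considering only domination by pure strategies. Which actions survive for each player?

P1 drop A (B beats it: P:5>0 Q:1>0 R:4>1 S:6>5)
P2 drop Q (S beats it: B:8>7 C:9>6)
P2 drop R (S beats it: B:8>6 C:9>7)
P1→{B,C} P2→{P,S}

IESDS → P1:{B,C} P2:{P,S}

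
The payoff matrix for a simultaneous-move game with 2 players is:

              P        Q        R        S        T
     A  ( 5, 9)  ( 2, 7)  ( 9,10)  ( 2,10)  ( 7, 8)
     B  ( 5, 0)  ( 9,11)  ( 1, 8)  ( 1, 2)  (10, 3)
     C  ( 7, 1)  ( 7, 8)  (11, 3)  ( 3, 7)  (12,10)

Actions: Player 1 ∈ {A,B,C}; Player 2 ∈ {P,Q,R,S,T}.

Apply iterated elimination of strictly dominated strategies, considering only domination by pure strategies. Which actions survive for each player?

P1 drop A (C beats it: P:7>5 Q:7>2 R:11>9 S:3>2 T:12>7)
P2 drop P (Q beats it: B:11>0 C:8>1)
P2 drop R (Q beats it: B:11>8 C:8>3)
P2 drop S (Q beats it: B:11>2 C:8>7)
P1→{B,C} P2→{Q,T}

IESDS → P1:{B,C} P2:{Q,T}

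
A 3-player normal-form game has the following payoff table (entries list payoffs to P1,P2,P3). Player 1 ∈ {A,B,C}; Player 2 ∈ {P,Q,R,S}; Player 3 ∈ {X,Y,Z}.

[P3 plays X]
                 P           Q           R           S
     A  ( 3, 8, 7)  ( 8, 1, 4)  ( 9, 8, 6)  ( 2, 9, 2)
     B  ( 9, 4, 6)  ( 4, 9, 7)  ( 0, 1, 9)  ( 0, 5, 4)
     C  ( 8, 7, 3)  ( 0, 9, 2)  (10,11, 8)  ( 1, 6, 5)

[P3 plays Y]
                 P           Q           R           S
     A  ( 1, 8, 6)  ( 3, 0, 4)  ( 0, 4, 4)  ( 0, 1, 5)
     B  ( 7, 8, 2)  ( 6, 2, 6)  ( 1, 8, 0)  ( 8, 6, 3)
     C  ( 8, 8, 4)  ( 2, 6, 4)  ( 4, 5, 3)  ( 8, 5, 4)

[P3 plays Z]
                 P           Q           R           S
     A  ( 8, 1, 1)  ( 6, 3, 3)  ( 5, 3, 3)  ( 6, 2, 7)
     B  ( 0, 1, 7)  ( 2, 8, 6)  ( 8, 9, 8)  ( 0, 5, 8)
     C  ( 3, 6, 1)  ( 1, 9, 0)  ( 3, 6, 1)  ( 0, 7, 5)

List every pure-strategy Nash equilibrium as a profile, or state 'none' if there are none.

(A,P,X): not NE [P1→B gives 9>3; P2→S gives 9>8]
(A,P,Y): not NE [P1→C gives 8>1; P3→X gives 7>6]
(A,P,Z): not NE [P2→R gives 3>1; P3→X gives 7>1]
(A,Q,X): not NE [P2→S gives 9>1]
(A,Q,Y): not NE [P1→B gives 6>3; P2→P gives 8>0]
(A,Q,Z): not NE [P3→Y gives 4>3]
(A,R,X): not NE [P1→C gives 10>9; P2→S gives 9>8]
(A,R,Y): not NE [P1→C gives 4>0; P2→P gives 8>4; P3→X gives 6>4]
(A,R,Z): not NE [P1→B gives 8>5; P3→X gives 6>3]
(A,S,X): not NE [P3→Z gives 7>2]
(A,S,Y): not NE [P1→C gives 8>0; P2→P gives 8>1; P3→Z gives 7>5]
(A,S,Z): not NE [P2→R gives 3>2]
(B,P,X): not NE [P2→Q gives 9>4; P3→Z gives 7>6]
(B,P,Y): not NE [P1→C gives 8>7; P3→Z gives 7>2]
(B,P,Z): not NE [P1→A gives 8>0; P2→R gives 9>1]
(B,Q,X): not NE [P1→A gives 8>4]
(B,Q,Y): not NE [P2→R gives 8>2; P3→X gives 7>6]
(B,Q,Z): not NE [P1→A gives 6>2; P2→R gives 9>8; P3→X gives 7>6]
(B,R,X): not NE [P1→C gives 10>0; P2→Q gives 9>1]
(B,R,Y): not NE [P1→C gives 4>1; P3→X gives 9>0]
(B,R,Z): not NE [P3→X gives 9>8]
(B,S,X): not NE [P1→A gives 2>0; P2→Q gives 9>5; P3→Z gives 8>4]
(B,S,Y): not NE [P2→R gives 8>6; P3→Z gives 8>3]
(B,S,Z): not NE [P1→A gives 6>0; P2→R gives 9>5]
(C,P,X): not NE [P1→B gives 9>8; P2→R gives 11>7; P3→Y gives 4>3]
(C,P,Y): NE
(C,P,Z): not NE [P1→A gives 8>3; P2→Q gives 9>6; P3→Y gives 4>1]
(C,Q,X): not NE [P1→A gives 8>0; P2→R gives 11>9; P3→Y gives 4>2]
(C,Q,Y): not NE [P1→B gives 6>2; P2→P gives 8>6]
(C,Q,Z): not NE [P1→A gives 6>1; P3→Y gives 4>0]
(C,R,X): NE
(C,R,Y): not NE [P2→P gives 8>5; P3→X gives 8>3]
(C,R,Z): not NE [P1→B gives 8>3; P2→Q gives 9>6; P3→X gives 8>1]
(C,S,X): not NE [P1→A gives 2>1; P2→R gives 11>6]
(C,S,Y): not NE [P2→P gives 8>5; P3→Z gives 5>4]
(C,S,Z): not NE [P1→A gives 6>0; P2→Q gives 9>7]

Nash profiles: (C,P,Y), (C,R,X)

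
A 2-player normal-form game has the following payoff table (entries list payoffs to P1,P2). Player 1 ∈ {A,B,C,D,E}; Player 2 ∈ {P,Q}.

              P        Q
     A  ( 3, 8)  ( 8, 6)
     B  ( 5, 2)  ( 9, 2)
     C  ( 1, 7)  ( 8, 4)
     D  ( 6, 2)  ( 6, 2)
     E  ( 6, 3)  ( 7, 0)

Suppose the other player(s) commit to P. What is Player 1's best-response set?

BR_1 = {D,E}

u_1(A vs P) = 3
u_1(B vs P) = 5
u_1(C vs P) = 1
u_1(D vs P) = 6
u_1(E vs P) = 6
max payoff 6 at {D,E}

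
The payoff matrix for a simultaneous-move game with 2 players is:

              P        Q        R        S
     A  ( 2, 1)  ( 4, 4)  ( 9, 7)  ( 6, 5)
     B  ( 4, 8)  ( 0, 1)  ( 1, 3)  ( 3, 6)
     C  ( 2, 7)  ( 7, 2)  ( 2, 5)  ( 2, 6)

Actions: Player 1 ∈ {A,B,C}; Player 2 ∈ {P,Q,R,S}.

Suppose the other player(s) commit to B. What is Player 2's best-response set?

u_2(P vs B) = 8
u_2(Q vs B) = 1
u_2(R vs B) = 3
u_2(S vs B) = 6
max payoff 8 at {P}

P2 best: {P}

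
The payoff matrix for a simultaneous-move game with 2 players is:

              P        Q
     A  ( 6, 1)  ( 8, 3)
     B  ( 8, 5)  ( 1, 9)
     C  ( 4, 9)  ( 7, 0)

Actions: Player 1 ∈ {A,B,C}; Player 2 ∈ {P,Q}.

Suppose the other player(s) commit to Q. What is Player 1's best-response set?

P1 best: {A}

u_1(A vs Q) = 8
u_1(B vs Q) = 1
u_1(C vs Q) = 7
max payoff 8 at {A}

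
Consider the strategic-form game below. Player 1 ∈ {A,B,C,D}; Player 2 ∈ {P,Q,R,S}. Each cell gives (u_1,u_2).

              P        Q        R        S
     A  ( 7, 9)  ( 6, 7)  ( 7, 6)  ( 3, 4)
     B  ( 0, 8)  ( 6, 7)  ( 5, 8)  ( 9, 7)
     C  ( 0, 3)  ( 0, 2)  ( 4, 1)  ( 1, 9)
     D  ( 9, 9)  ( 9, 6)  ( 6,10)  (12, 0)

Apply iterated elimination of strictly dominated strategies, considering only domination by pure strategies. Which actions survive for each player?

P1 drop B (D beats it: P:9>0 Q:9>6 R:6>5 S:12>9)
P1 drop C (A beats it: P:7>0 Q:6>0 R:7>4 S:3>1)
P2 drop Q (P beats it: A:9>7 D:9>6)
P2 drop S (P beats it: A:9>4 D:9>0)
P1→{A,D} P2→{P,R}

IESDS → P1:{A,D} P2:{P,R}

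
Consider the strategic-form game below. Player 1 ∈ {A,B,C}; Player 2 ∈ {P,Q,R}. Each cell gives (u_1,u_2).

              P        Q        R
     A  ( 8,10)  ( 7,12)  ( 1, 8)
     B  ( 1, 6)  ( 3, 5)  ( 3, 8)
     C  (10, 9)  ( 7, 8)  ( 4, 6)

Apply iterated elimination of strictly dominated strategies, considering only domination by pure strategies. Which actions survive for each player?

Remaining: P1:{A,C} P2:{P,Q}

P1 drop B (C beats it: P:10>1 Q:7>3 R:4>3)
P2 drop R (P beats it: A:10>8 C:9>6)
P1→{A,C} P2→{P,Q}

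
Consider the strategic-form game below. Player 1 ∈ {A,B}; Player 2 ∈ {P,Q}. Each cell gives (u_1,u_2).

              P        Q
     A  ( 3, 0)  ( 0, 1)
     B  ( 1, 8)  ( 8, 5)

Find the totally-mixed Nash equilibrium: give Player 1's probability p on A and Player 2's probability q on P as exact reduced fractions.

P1 indiff ⇒ q·3+(1-q)·0 = q·1+(1-q)·8 ⇒ q(2) = (1-q)(8) ⇒ q = 4/5
P2 indiff ⇒ p·0+(1-p)·8 = p·1+(1-p)·5 ⇒ p(-1) = (1-p)(-3) ⇒ p = 3/4

(p,q) = (3/4, 4/5)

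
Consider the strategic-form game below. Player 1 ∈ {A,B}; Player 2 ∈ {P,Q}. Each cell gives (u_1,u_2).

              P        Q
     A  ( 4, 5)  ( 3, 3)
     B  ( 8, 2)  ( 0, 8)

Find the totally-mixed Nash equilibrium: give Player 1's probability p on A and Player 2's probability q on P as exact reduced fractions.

(p,q) = (3/4, 3/7)

P1 indiff ⇒ q·4+(1-q)·3 = q·8+(1-q)·0 ⇒ q(-4) = (1-q)(-3) ⇒ q = 3/7
P2 indiff ⇒ p·5+(1-p)·2 = p·3+(1-p)·8 ⇒ p(2) = (1-p)(6) ⇒ p = 3/4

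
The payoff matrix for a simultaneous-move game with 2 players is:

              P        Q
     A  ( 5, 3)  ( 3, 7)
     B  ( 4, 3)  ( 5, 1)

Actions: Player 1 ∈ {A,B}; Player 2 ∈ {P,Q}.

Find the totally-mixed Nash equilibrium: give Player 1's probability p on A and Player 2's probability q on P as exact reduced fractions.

p=1/3, q=2/3

P1 indiff ⇒ q·5+(1-q)·3 = q·4+(1-q)·5 ⇒ q(1) = (1-q)(2) ⇒ q = 2/3
P2 indiff ⇒ p·3+(1-p)·3 = p·7+(1-p)·1 ⇒ p(-4) = (1-p)(-2) ⇒ p = 1/3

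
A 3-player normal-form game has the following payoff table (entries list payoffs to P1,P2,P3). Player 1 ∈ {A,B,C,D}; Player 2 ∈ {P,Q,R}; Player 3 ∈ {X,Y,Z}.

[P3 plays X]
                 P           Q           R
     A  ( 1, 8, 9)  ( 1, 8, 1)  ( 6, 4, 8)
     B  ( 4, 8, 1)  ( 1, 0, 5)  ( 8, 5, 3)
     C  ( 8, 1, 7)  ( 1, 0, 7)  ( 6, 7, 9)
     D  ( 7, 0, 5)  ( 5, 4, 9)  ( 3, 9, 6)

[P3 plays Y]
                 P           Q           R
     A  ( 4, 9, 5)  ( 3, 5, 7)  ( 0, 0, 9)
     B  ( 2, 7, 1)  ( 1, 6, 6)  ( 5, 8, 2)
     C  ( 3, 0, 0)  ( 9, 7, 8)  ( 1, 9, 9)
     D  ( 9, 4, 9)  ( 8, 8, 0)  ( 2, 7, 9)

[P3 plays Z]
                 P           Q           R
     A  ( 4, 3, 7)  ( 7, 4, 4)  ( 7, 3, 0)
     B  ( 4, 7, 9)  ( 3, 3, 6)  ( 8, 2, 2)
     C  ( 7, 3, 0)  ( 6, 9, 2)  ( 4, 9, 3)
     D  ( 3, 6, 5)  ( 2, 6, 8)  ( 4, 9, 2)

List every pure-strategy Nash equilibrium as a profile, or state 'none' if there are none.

Equilibria: none

(A,P,X): not NE [P1→C gives 8>1]
(A,P,Y): not NE [P1→D gives 9>4; P3→X gives 9>5]
(A,P,Z): not NE [P1→C gives 7>4; P2→Q gives 4>3; P3→X gives 9>7]
(A,Q,X): not NE [P1→D gives 5>1; P3→Y gives 7>1]
(A,Q,Y): not NE [P1→C gives 9>3; P2→P gives 9>5]
(A,Q,Z): not NE [P3→Y gives 7>4]
(A,R,X): not NE [P1→B gives 8>6; P2→Q gives 8>4; P3→Y gives 9>8]
(A,R,Y): not NE [P1→B gives 5>0; P2→P gives 9>0]
(A,R,Z): not NE [P1→B gives 8>7; P2→Q gives 4>3; P3→Y gives 9>0]
(B,P,X): not NE [P1→C gives 8>4; P3→Z gives 9>1]
(B,P,Y): not NE [P1→D gives 9>2; P2→R gives 8>7; P3→Z gives 9>1]
(B,P,Z): not NE [P1→C gives 7>4]
(B,Q,X): not NE [P1→D gives 5>1; P2→P gives 8>0; P3→Z gives 6>5]
(B,Q,Y): not NE [P1→C gives 9>1; P2→R gives 8>6]
(B,Q,Z): not NE [P1→A gives 7>3; P2→P gives 7>3]
(B,R,X): not NE [P2→P gives 8>5]
(B,R,Y): not NE [P3→X gives 3>2]
(B,R,Z): not NE [P2→P gives 7>2; P3→X gives 3>2]
(C,P,X): not NE [P2→R gives 7>1]
(C,P,Y): not NE [P1→D gives 9>3; P2→R gives 9>0; P3→X gives 7>0]
(C,P,Z): not NE [P2→R gives 9>3; P3→X gives 7>0]
(C,Q,X): not NE [P1→D gives 5>1; P2→R gives 7>0; P3→Y gives 8>7]
(C,Q,Y): not NE [P2→R gives 9>7]
(C,Q,Z): not NE [P1→A gives 7>6; P3→Y gives 8>2]
(C,R,X): not NE [P1→B gives 8>6]
(C,R,Y): not NE [P1→B gives 5>1]
(C,R,Z): not NE [P1→B gives 8>4; P3→Y gives 9>3]
(D,P,X): not NE [P1→C gives 8>7; P2→R gives 9>0; P3→Y gives 9>5]
(D,P,Y): not NE [P2→Q gives 8>4]
(D,P,Z): not NE [P1→C gives 7>3; P2→R gives 9>6; P3→Y gives 9>5]
(D,Q,X): not NE [P2→R gives 9>4]
(D,Q,Y): not NE [P1→C gives 9>8; P3→X gives 9>0]
(D,Q,Z): not NE [P1→A gives 7>2; P2→R gives 9>6; P3→X gives 9>8]
(D,R,X): not NE [P1→B gives 8>3; P3→Y gives 9>6]
(D,R,Y): not NE [P1→B gives 5>2; P2→Q gives 8>7]
(D,R,Z): not NE [P1→B gives 8>4; P3→Y gives 9>2]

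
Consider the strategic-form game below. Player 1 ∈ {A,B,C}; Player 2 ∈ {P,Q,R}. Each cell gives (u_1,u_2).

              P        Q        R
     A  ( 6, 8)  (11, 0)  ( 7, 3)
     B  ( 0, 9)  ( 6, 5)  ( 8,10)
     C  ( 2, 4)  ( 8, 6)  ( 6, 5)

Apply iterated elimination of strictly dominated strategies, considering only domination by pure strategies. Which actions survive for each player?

Remaining: P1:{A,B} P2:{P,R}

P1 drop C (A beats it: P:6>2 Q:11>8 R:7>6)
P2 drop Q (P beats it: A:8>0 B:9>5)
P1→{A,B} P2→{P,R}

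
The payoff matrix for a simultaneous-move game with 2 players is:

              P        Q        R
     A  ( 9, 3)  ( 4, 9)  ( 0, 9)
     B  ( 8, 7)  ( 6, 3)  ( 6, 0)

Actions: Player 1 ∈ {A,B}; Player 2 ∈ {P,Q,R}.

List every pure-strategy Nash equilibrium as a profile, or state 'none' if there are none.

(A,P): not NE [P2→R gives 9>3]
(A,Q): not NE [P1→B gives 6>4]
(A,R): not NE [P1→B gives 6>0]
(B,P): not NE [P1→A gives 9>8]
(B,Q): not NE [P2→P gives 7>3]
(B,R): not NE [P2→P gives 7>0]

Equilibria: none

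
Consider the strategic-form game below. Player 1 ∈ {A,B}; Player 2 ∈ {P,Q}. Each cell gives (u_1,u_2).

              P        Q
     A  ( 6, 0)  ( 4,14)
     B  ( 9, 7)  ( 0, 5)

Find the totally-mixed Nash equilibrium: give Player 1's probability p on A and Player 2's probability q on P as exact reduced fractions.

P1 indiff ⇒ q·6+(1-q)·4 = q·9+(1-q)·0 ⇒ q(-3) = (1-q)(-4) ⇒ q = 4/7
P2 indiff ⇒ p·0+(1-p)·7 = p·14+(1-p)·5 ⇒ p(-14) = (1-p)(-2) ⇒ p = 1/8

P1 mixes 1/8 on A; P2 mixes 4/7 on P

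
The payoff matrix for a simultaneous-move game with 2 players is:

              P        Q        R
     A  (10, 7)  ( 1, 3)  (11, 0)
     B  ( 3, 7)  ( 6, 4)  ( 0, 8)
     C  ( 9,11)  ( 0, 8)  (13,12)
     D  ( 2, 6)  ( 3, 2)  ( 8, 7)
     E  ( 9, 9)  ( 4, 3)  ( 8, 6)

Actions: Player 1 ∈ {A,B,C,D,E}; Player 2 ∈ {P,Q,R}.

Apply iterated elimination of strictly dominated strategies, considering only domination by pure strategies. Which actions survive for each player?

P2 drop Q (P beats it: A:7>3 B:7>4 C:11>8 D:6>2 E:9>3)
P1 drop B (A beats it: P:10>3 R:11>0)
P1 drop D (A beats it: P:10>2 R:11>8)
P1 drop E (A beats it: P:10>9 R:11>8)
P1→{A,C} P2→{P,R}

IESDS → P1:{A,C} P2:{P,R}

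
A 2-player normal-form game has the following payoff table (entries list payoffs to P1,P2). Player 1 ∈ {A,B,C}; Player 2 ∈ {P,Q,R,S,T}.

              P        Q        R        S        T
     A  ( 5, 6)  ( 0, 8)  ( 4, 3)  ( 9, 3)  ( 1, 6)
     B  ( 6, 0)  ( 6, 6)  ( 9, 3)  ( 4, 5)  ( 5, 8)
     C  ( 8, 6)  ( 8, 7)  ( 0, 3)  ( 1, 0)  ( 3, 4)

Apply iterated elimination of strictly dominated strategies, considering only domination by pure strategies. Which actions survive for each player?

P2 drop P (Q beats it: A:8>6 B:6>0 C:7>6)
P2 drop R (Q beats it: A:8>3 B:6>3 C:7>3)
P2 drop S (Q beats it: A:8>3 B:6>5 C:7>0)
P1 drop A (B beats it: Q:6>0 T:5>1)
P1→{B,C} P2→{Q,T}

Survivors P1:{B,C} P2:{Q,T}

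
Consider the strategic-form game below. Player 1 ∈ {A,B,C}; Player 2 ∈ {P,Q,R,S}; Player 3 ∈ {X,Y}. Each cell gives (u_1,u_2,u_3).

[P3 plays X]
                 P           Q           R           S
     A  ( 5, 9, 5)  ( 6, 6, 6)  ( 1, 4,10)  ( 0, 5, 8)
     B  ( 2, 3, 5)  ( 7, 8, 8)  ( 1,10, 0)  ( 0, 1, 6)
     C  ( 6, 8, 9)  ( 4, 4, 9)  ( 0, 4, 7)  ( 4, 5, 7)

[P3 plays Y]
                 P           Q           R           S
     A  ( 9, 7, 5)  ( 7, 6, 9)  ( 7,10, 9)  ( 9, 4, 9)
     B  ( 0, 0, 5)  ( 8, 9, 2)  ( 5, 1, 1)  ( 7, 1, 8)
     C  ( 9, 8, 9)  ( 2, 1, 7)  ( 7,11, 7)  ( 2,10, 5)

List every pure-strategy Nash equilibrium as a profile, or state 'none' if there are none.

PSNE = {(C,P,X), (C,R,Y)}

(A,P,X): not NE [P1→C gives 6>5]
(A,P,Y): not NE [P2→R gives 10>7]
(A,Q,X): not NE [P1→B gives 7>6; P2→P gives 9>6; P3→Y gives 9>6]
(A,Q,Y): not NE [P1→B gives 8>7; P2→R gives 10>6]
(A,R,X): not NE [P2→P gives 9>4]
(A,R,Y): not NE [P3→X gives 10>9]
(A,S,X): not NE [P1→C gives 4>0; P2→P gives 9>5; P3→Y gives 9>8]
(A,S,Y): not NE [P2→R gives 10>4]
(B,P,X): not NE [P1→C gives 6>2; P2→R gives 10>3]
(B,P,Y): not NE [P1→C gives 9>0; P2→Q gives 9>0]
(B,Q,X): not NE [P2→R gives 10>8]
(B,Q,Y): not NE [P3→X gives 8>2]
(B,R,X): not NE [P3→Y gives 1>0]
(B,R,Y): not NE [P1→C gives 7>5; P2→Q gives 9>1]
(B,S,X): not NE [P1→C gives 4>0; P2→R gives 10>1; P3→Y gives 8>6]
(B,S,Y): not NE [P1→A gives 9>7; P2→Q gives 9>1]
(C,P,X): NE
(C,P,Y): not NE [P2→R gives 11>8]
(C,Q,X): not NE [P1→B gives 7>4; P2→P gives 8>4]
(C,Q,Y): not NE [P1→B gives 8>2; P2→R gives 11>1; P3→X gives 9>7]
(C,R,X): not NE [P1→B gives 1>0; P2→P gives 8>4]
(C,R,Y): NE
(C,S,X): not NE [P2→P gives 8>5]
(C,S,Y): not NE [P1→A gives 9>2; P2→R gives 11>10; P3→X gives 7>5]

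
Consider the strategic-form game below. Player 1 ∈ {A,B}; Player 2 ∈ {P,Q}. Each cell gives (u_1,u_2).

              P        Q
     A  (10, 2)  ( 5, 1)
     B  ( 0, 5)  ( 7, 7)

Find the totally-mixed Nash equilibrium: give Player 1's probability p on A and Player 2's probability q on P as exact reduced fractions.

(p,q) = (2/3, 1/6)

P1 indiff ⇒ q·10+(1-q)·5 = q·0+(1-q)·7 ⇒ q(10) = (1-q)(2) ⇒ q = 1/6
P2 indiff ⇒ p·2+(1-p)·5 = p·1+(1-p)·7 ⇒ p(1) = (1-p)(2) ⇒ p = 2/3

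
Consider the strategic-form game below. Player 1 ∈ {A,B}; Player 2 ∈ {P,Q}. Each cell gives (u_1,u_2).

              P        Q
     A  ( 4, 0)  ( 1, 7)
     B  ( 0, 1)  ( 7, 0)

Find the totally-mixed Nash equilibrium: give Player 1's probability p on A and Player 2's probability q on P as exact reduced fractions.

P1 mixes 1/8 on A; P2 mixes 3/5 on P

P1 indiff ⇒ q·4+(1-q)·1 = q·0+(1-q)·7 ⇒ q(4) = (1-q)(6) ⇒ q = 3/5
P2 indiff ⇒ p·0+(1-p)·1 = p·7+(1-p)·0 ⇒ p(-7) = (1-p)(-1) ⇒ p = 1/8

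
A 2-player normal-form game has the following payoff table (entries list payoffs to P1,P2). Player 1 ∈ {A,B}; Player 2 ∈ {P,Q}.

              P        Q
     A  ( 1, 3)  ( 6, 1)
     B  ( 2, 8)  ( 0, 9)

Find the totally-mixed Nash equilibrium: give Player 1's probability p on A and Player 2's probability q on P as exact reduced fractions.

p=1/3, q=6/7

P1 indiff ⇒ q·1+(1-q)·6 = q·2+(1-q)·0 ⇒ q(-1) = (1-q)(-6) ⇒ q = 6/7
P2 indiff ⇒ p·3+(1-p)·8 = p·1+(1-p)·9 ⇒ p(2) = (1-p)(1) ⇒ p = 1/3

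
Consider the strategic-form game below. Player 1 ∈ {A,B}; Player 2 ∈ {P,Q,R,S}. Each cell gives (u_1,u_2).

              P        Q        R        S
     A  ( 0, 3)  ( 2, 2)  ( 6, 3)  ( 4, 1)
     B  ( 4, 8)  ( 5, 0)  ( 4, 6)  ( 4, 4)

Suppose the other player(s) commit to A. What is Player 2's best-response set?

argmax u_2 = {P,R}

u_2(P vs A) = 3
u_2(Q vs A) = 2
u_2(R vs A) = 3
u_2(S vs A) = 1
max payoff 3 at {P,R}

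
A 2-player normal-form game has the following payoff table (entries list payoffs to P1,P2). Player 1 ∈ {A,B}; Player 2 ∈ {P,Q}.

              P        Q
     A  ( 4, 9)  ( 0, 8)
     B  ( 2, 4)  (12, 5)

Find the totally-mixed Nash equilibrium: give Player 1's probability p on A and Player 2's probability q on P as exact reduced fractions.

P1 indiff ⇒ q·4+(1-q)·0 = q·2+(1-q)·12 ⇒ q(2) = (1-q)(12) ⇒ q = 6/7
P2 indiff ⇒ p·9+(1-p)·4 = p·8+(1-p)·5 ⇒ p(1) = (1-p)(1) ⇒ p = 1/2

p=1/2, q=6/7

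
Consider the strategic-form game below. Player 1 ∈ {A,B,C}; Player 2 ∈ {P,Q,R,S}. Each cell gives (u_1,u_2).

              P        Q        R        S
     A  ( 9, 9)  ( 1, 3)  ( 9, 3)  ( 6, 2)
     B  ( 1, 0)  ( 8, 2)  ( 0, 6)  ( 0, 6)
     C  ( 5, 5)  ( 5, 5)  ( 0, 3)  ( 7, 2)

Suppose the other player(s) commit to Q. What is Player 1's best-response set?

u_1(A vs Q) = 1
u_1(B vs Q) = 8
u_1(C vs Q) = 5
max payoff 8 at {B}

P1 best: {B}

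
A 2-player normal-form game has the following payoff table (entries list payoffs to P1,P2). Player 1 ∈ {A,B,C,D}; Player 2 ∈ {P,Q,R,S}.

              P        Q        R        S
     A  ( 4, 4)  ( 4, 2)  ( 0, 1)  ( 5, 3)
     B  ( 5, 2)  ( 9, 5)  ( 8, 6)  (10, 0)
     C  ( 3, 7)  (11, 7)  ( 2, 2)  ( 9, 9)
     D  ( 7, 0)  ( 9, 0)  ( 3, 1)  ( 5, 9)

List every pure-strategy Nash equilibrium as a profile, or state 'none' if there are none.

(A,P): not NE [P1→D gives 7>4]
(A,Q): not NE [P1→C gives 11>4; P2→P gives 4>2]
(A,R): not NE [P1→B gives 8>0; P2→P gives 4>1]
(A,S): not NE [P1→B gives 10>5; P2→P gives 4>3]
(B,P): not NE [P1→D gives 7>5; P2→R gives 6>2]
(B,Q): not NE [P1→C gives 11>9; P2→R gives 6>5]
(B,R): NE
(B,S): not NE [P2→R gives 6>0]
(C,P): not NE [P1→D gives 7>3; P2→S gives 9>7]
(C,Q): not NE [P2→S gives 9>7]
(C,R): not NE [P1→B gives 8>2; P2→S gives 9>2]
(C,S): not NE [P1→B gives 10>9]
(D,P): not NE [P2→S gives 9>0]
(D,Q): not NE [P1→C gives 11>9; P2→S gives 9>0]
(D,R): not NE [P1→B gives 8>3; P2→S gives 9>1]
(D,S): not NE [P1→B gives 10>5]

NE set: (B,R)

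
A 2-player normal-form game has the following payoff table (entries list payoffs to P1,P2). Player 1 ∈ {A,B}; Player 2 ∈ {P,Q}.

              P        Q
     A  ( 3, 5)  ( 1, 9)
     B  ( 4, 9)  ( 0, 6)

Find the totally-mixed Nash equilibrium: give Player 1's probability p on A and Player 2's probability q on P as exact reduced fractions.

P1 indiff ⇒ q·3+(1-q)·1 = q·4+(1-q)·0 ⇒ q(-1) = (1-q)(-1) ⇒ q = 1/2
P2 indiff ⇒ p·5+(1-p)·9 = p·9+(1-p)·6 ⇒ p(-4) = (1-p)(-3) ⇒ p = 3/7

p=3/7, q=1/2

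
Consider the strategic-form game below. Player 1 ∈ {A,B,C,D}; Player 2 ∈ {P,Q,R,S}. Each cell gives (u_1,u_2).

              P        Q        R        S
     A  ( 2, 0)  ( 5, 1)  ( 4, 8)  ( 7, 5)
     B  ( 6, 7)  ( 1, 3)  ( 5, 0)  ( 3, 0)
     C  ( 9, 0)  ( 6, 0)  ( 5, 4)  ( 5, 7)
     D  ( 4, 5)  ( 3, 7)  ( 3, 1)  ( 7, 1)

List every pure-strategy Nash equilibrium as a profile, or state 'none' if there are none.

No pure NE.

(A,P): not NE [P1→C gives 9>2; P2→R gives 8>0]
(A,Q): not NE [P1→C gives 6>5; P2→R gives 8>1]
(A,R): not NE [P1→C gives 5>4]
(A,S): not NE [P2→R gives 8>5]
(B,P): not NE [P1→C gives 9>6]
(B,Q): not NE [P1→C gives 6>1; P2→P gives 7>3]
(B,R): not NE [P2→P gives 7>0]
(B,S): not NE [P1→D gives 7>3; P2→P gives 7>0]
(C,P): not NE [P2→S gives 7>0]
(C,Q): not NE [P2→S gives 7>0]
(C,R): not NE [P2→S gives 7>4]
(C,S): not NE [P1→D gives 7>5]
(D,P): not NE [P1→C gives 9>4; P2→Q gives 7>5]
(D,Q): not NE [P1→C gives 6>3]
(D,R): not NE [P1→C gives 5>3; P2→Q gives 7>1]
(D,S): not NE [P2→Q gives 7>1]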